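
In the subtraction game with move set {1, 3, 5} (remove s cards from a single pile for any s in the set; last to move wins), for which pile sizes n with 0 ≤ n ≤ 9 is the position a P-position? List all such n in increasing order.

0, 2, 4, 6, 8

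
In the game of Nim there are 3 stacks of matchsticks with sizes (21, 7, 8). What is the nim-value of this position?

26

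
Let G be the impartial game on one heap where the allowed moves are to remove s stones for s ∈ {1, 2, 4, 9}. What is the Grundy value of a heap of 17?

0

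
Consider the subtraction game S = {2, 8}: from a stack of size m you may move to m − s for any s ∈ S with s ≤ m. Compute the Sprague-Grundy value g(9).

2

Compute g(0), g(1), … for moves {2, 8}:
g(0) = mex{} = 0
g(1) = mex{} = 0
g(2) = mex{0} = 1
g(3) = mex{0} = 1
g(4) = mex{1} = 0
g(5) = mex{1} = 0
g(6) = mex{0} = 1
g(7) = mex{0} = 1
g(8) = mex{0,1} = 2
g(9) = mex{0,1} = 2
So g(9) = 2.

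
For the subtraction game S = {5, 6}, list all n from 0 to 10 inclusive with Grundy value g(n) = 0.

0, 1, 2, 3, 4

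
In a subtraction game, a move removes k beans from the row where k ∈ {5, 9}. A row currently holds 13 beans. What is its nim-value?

2

Build the Grundy sequence with g(k) = mex{g(k−s) : s ∈ {5, 9}, s ≤ k}:
k:     0  1  2  3  4  5  6  7  8  9 10 11 12 13
g(k):  0  0  0  0  0  1  1  1  1  1  2  2  2  2
So g(13) = 2.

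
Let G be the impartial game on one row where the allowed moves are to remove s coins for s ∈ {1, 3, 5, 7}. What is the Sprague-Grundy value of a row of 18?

0

Build the Grundy sequence with g(k) = mex{g(k−s) : s ∈ {1, 3, 5, 7}, s ≤ k}:
k:     0  1  2  3  4  5  6  7  8  9 10 11 12 13 14 15 16 17 18
g(k):  0  1  0  1  0  1  0  1  0  1  0  1  0  1  0  1  0  1  0
So g(18) = 0.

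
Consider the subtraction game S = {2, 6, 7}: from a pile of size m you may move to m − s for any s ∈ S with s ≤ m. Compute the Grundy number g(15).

1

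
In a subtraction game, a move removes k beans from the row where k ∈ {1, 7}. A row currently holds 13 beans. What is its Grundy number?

Build the Grundy sequence with g(k) = mex{g(k−s) : s ∈ {1, 7}, s ≤ k}:
g(0) = mex{} = 0
g(1) = mex{0} = 1
g(2) = mex{1} = 0
g(3) = mex{0} = 1
g(4) = mex{1} = 0
g(5) = mex{0} = 1
g(6) = mex{1} = 0
g(7) = mex{0} = 1
g(8) = mex{1} = 0
g(9) = mex{0} = 1
g(10) = mex{1} = 0
g(11) = mex{0} = 1
g(12) = mex{1} = 0
g(13) = mex{0} = 1
So g(13) = 1.

1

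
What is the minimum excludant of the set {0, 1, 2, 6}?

3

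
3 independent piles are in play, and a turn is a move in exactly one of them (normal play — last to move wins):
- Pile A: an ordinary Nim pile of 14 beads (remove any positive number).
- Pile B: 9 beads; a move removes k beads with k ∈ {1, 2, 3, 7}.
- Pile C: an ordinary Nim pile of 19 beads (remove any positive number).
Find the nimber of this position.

28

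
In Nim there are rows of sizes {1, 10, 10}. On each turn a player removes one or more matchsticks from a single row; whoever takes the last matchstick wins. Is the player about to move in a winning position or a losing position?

Winning position

Bitwise XOR of the heap sizes:
  0001  (1)
  1010  (10)
  1010  (10)
  ----
  0001  (1)
The nim-sum is 1 ≠ 0, so this is an N-position: the player to move can win.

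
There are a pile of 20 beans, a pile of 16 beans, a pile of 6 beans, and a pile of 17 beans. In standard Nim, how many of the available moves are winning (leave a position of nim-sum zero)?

3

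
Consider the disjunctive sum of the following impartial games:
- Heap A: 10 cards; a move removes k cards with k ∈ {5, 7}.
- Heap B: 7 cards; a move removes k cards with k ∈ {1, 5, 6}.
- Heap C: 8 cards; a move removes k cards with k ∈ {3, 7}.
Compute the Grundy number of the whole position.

3

Grundy values for heap A (subtraction set {5, 7}):
g(0) = mex{} = 0
g(1) = mex{} = 0
g(2) = mex{} = 0
g(3) = mex{} = 0
g(4) = mex{} = 0
g(5) = mex{0} = 1
g(6) = mex{0} = 1
g(7) = mex{0} = 1
g(8) = mex{0} = 1
g(9) = mex{0} = 1
g(10) = mex{0,1} = 2
So g(10) = 2.
For heap B, compute g(0), g(1), … with moves {1, 5, 6}:
g(0) = mex{} = 0
g(1) = mex{0} = 1
g(2) = mex{1} = 0
g(3) = mex{0} = 1
g(4) = mex{1} = 0
g(5) = mex{0} = 1
g(6) = mex{0,1} = 2
g(7) = mex{0,1,2} = 3
So g(7) = 3.
Grundy values for heap C (subtraction set {3, 7}):
k:     0  1  2  3  4  5  6  7  8
g(k):  0  0  0  1  1  1  0  2  2
So g(8) = 2.
The value of a disjunctive sum is the nim-sum of the parts.
Combined value = 2 ⊕ 3 ⊕ 2 = 3.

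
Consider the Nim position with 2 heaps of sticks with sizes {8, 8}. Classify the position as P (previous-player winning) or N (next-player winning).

P-position

Nim-sum: 8 ⊕ 8 = 0.
The nim-sum is 0, so this is a P-position: the player to move is in a losing position under optimal play.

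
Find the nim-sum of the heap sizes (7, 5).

Nim-sum: 7 ^ 5 = 2.

2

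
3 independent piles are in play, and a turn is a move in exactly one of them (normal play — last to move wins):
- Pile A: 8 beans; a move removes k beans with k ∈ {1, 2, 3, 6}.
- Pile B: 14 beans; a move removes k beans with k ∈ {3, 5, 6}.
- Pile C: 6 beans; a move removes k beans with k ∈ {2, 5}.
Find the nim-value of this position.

0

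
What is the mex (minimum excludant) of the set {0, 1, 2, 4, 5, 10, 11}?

The values 0, 1, 2 are all present; 3 is the first non-negative integer missing from the set.

3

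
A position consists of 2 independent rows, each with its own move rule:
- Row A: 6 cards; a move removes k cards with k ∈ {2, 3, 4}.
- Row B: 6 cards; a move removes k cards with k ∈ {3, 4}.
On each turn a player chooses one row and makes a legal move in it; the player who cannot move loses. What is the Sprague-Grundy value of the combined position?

2

For row A, compute g(0), g(1), … with moves {2, 3, 4}:
k:     0  1  2  3  4  5  6
g(k):  0  0  1  1  2  2  0
So g(6) = 0.
Build the Grundy sequence for row B with g(k) = mex{g(k−s) : s ∈ {3, 4}, s ≤ k}:
g(0) = mex{} = 0
g(1) = mex{} = 0
g(2) = mex{} = 0
g(3) = mex{0} = 1
g(4) = mex{0} = 1
g(5) = mex{0} = 1
g(6) = mex{0,1} = 2
So g(6) = 2.
By the Sprague-Grundy theorem, the Grundy value of a sum of independent games is the XOR of the component values.
Combined value = 0 XOR 2 = 2.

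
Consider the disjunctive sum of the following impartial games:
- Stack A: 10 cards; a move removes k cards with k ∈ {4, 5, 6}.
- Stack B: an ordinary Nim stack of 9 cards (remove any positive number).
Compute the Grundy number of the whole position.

9

Grundy values for stack A (subtraction set {4, 5, 6}):
k:     0  1  2  3  4  5  6  7  8  9 10
g(k):  0  0  0  0  1  1  1  1  2  2  0
So g(10) = 0.
Stack B is a plain Nim stack of size 9, so its Grundy value is 9.
The value of a disjunctive sum is the nim-sum of the parts.
Combined value = 0 XOR 9 = 9.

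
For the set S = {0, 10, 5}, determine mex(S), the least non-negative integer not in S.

1

0 is in the set but 1 is not, so the mex is 1.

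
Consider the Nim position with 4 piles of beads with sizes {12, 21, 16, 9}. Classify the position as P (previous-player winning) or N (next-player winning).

Bitwise XOR of the heap sizes:
  01100  (12)
  10101  (21)
  10000  (16)
  01001  (9)
  -----
  00000  (0)
The nim-sum is 0, so this is a P-position: the player to move is in a losing position under optimal play.

P-position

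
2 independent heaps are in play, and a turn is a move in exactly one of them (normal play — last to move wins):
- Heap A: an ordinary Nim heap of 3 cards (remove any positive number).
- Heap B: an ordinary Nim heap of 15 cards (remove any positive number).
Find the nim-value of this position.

Heap A is a plain Nim heap of size 3, so its Grundy value is 3.
Heap B is a plain Nim heap of size 15, so its Grundy value is 15.
The value of a disjunctive sum is the nim-sum of the parts.
Combined value = 3 XOR 15 = 12.

12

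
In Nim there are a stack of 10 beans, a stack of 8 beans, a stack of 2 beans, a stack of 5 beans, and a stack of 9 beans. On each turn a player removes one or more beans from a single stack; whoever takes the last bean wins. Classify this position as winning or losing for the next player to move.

Winning position

Nim-sum: 10 ^ 8 ^ 2 ^ 5 ^ 9 = 12.
The nim-sum is 12 ≠ 0, so this is an N-position: the player to move can win.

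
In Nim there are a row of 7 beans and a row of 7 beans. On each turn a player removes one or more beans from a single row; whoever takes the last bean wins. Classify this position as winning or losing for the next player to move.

Losing position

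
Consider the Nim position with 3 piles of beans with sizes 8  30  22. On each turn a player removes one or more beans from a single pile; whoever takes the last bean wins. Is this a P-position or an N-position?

P-position

Write each in binary and XOR column by column:
  01000  (8)
  11110  (30)
  10110  (22)
  -----
  00000  (0)
The nim-sum is 0, so this is a P-position: the player to move is in a losing position under optimal play.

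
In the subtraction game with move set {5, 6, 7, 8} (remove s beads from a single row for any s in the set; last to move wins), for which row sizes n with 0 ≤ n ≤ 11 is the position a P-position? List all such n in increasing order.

0, 1, 2, 3, 4

Grundy values for subtraction set {5, 6, 7, 8}:
k:     0  1  2  3  4  5  6  7  8  9 10 11
g(k):  0  0  0  0  0  1  1  1  1  1  2  2
The P-positions (g = 0) in 0..11 are 0, 1, 2, 3, 4.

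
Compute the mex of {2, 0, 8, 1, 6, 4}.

3

The values 0, 1, 2 are all present; 3 is the first non-negative integer missing from the set.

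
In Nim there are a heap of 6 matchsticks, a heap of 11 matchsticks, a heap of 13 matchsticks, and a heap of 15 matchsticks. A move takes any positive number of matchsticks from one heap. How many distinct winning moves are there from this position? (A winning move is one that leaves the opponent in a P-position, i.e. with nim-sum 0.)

3

Nim-sum: 6 ⊕ 11 ⊕ 13 ⊕ 15 = 15.
The overall nim-sum is X = 15. A heap of size p has a winning move iff p XOR X < p (reduce it to p XOR X).
  6: 6 XOR 15 = 9 ≥ 6 — no move.
  11: 11 XOR 15 = 4 < 11 — winning move (to 4).
  13: 13 XOR 15 = 2 < 13 — winning move (to 2).
  15: 15 XOR 15 = 0 < 15 — winning move (to 0).
That gives 3 winning moves.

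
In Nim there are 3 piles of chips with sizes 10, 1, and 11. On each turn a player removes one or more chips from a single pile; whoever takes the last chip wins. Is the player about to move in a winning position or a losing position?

Compute the nim-sum pairwise:
10 ^ 1 = 11
11 ^ 11 = 0
The nim-sum is 0, so this is a P-position: the player to move is in a losing position under optimal play.

Losing position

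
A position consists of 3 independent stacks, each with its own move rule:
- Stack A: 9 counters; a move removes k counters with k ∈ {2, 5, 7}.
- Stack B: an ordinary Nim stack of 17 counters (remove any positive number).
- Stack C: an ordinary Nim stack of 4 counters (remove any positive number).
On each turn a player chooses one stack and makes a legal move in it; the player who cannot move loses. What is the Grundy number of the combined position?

23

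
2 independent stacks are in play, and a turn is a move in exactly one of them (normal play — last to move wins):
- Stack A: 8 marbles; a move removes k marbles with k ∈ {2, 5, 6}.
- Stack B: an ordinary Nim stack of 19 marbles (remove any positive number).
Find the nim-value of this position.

19

For stack A, compute g(0), g(1), … with moves {2, 5, 6}:
g(0) = mex{} = 0
g(1) = mex{} = 0
g(2) = mex{0} = 1
g(3) = mex{0} = 1
g(4) = mex{1} = 0
g(5) = mex{0,1} = 2
g(6) = mex{0} = 1
g(7) = mex{0,1,2} = 3
g(8) = mex{1} = 0
So g(8) = 0.
Stack B is a plain Nim stack of size 19, so its Grundy value is 19.
By the Sprague-Grundy theorem, the Grundy value of a sum of independent games is the XOR of the component values.
Combined value = 0 XOR 19 = 19.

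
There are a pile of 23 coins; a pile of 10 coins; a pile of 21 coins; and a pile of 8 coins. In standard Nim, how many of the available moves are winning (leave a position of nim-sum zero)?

Nim-sum: 23 ^ 10 ^ 21 ^ 8 = 0.
The nim-sum is already 0, so every move leaves a nonzero nim-sum — there are no winning moves.

0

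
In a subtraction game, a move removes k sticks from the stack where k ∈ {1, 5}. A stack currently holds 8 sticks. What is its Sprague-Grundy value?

Grundy values for subtraction set {1, 5}:
k:     0  1  2  3  4  5  6  7  8
g(k):  0  1  0  1  0  1  0  1  0
So g(8) = 0.

0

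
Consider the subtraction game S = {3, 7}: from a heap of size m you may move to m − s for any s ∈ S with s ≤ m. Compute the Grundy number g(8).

2

Compute g(0), g(1), … for moves {3, 7}:
k:     0  1  2  3  4  5  6  7  8
g(k):  0  0  0  1  1  1  0  2  2
So g(8) = 2.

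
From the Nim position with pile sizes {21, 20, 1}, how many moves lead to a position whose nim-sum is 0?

0

Bitwise XOR of the heap sizes:
  10101  (21)
  10100  (20)
  00001  (1)
  -----
  00000  (0)
The nim-sum is already 0, so every move leaves a nonzero nim-sum — there are no winning moves.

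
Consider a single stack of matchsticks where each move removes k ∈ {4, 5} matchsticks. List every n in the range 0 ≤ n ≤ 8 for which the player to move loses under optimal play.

0, 1, 2, 3

Build the Grundy sequence with g(k) = mex{g(k−s) : s ∈ {4, 5}, s ≤ k}:
k:     0  1  2  3  4  5  6  7  8
g(k):  0  0  0  0  1  1  1  1  2
The P-positions (g = 0) in 0..8 are 0, 1, 2, 3.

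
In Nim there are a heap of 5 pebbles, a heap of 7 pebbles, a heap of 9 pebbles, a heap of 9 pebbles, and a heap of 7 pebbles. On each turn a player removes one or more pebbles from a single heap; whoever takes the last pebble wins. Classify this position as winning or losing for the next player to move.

Winning position

In binary:
  0101  (5)
  0111  (7)
  1001  (9)
  1001  (9)
  0111  (7)
  ----
  0101  (5)
The nim-sum is 5 ≠ 0, so this is an N-position: the player to move can win.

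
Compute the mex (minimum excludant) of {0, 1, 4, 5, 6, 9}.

The values 0, 1 are all present; 2 is the first non-negative integer missing from the set.

2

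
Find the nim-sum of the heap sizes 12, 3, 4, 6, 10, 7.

Write each in binary and XOR column by column:
  1100  (12)
  0011  (3)
  0100  (4)
  0110  (6)
  1010  (10)
  0111  (7)
  ----
  0000  (0)

0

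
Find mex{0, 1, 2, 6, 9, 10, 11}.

The values 0, 1, 2 are all present; 3 is the first non-negative integer missing from the set.

3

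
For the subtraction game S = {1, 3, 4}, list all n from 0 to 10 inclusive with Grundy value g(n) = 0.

0, 2, 7, 9

Compute g(0), g(1), … for moves {1, 3, 4}:
k:     0  1  2  3  4  5  6  7  8  9 10
g(k):  0  1  0  1  2  3  2  0  1  0  1
The P-positions (g = 0) in 0..10 are 0, 2, 7, 9.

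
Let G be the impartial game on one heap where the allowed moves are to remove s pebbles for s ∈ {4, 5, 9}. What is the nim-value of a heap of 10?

2

Compute g(0), g(1), … for moves {4, 5, 9}:
k:     0  1  2  3  4  5  6  7  8  9 10
g(k):  0  0  0  0  1  1  1  1  2  2  2
So g(10) = 2.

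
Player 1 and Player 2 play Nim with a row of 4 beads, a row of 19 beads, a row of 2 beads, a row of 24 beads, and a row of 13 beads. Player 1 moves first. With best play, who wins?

Compute the nim-sum pairwise:
4 ^ 19 = 23
23 ^ 2 = 21
21 ^ 24 = 13
13 ^ 13 = 0
The nim-sum is 0, so this is a P-position: the player to move is in a losing position under optimal play; Player 1 is about to move from it and so loses — Player 2 wins.

Player 2 wins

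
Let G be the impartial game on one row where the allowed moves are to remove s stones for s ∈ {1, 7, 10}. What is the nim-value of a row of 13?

3

Build the Grundy sequence with g(k) = mex{g(k−s) : s ∈ {1, 7, 10}, s ≤ k}:
g(0) = mex{} = 0
g(1) = mex{0} = 1
g(2) = mex{1} = 0
g(3) = mex{0} = 1
g(4) = mex{1} = 0
g(5) = mex{0} = 1
g(6) = mex{1} = 0
g(7) = mex{0} = 1
g(8) = mex{1} = 0
g(9) = mex{0} = 1
g(10) = mex{0,1} = 2
g(11) = mex{0,1,2} = 3
g(12) = mex{0,1,3} = 2
g(13) = mex{0,1,2} = 3
So g(13) = 3.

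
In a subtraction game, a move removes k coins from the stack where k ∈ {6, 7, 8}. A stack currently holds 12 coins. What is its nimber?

2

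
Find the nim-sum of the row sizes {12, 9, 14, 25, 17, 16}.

Write each in binary and XOR column by column:
  01100  (12)
  01001  (9)
  01110  (14)
  11001  (25)
  10001  (17)
  10000  (16)
  -----
  10011  (19)

19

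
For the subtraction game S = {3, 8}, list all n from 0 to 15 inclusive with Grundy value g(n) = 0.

0, 1, 2, 6, 7, 11, 12, 13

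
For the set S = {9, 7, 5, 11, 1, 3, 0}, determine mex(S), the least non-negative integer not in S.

2

The values 0, 1 are all present; 2 is the first non-negative integer missing from the set.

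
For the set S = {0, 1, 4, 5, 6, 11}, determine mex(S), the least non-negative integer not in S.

The values 0, 1 are all present; 2 is the first non-negative integer missing from the set.

2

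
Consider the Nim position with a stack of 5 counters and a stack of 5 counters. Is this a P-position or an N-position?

P-position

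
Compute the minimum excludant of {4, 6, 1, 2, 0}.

3

The values 0, 1, 2 are all present; 3 is the first non-negative integer missing from the set.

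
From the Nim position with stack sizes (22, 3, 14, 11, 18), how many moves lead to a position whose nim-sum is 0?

Nim-sum: 22 XOR 3 XOR 14 XOR 11 XOR 18 = 2.
The overall nim-sum is X = 2. A stack of size p has a winning move iff p XOR X < p (reduce it to p XOR X).
  22: 22 XOR 2 = 20 < 22 — winning move (to 20).
  3: 3 XOR 2 = 1 < 3 — winning move (to 1).
  14: 14 XOR 2 = 12 < 14 — winning move (to 12).
  11: 11 XOR 2 = 9 < 11 — winning move (to 9).
  18: 18 XOR 2 = 16 < 18 — winning move (to 16).
That gives 5 winning moves.

5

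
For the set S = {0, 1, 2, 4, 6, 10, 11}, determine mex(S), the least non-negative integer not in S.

3

The values 0, 1, 2 are all present; 3 is the first non-negative integer missing from the set.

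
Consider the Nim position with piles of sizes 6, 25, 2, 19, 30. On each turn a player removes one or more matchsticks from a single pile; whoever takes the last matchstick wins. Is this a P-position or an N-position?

N-position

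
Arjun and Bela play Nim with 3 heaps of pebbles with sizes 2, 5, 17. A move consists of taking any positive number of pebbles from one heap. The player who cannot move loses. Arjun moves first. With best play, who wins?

Compute the nim-sum pairwise:
2 ⊕ 5 = 7
7 ⊕ 17 = 22
The nim-sum is 22 ≠ 0, so this is an N-position: the player to move can win; Arjun has a winning move.

Arjun wins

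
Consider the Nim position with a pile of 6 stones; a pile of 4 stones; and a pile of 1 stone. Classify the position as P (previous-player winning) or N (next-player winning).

N-position

Nim-sum: 6 ^ 4 ^ 1 = 3.
The nim-sum is 3 ≠ 0, so this is an N-position: the player to move can win.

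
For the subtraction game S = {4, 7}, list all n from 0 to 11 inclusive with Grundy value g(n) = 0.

0, 1, 2, 3, 11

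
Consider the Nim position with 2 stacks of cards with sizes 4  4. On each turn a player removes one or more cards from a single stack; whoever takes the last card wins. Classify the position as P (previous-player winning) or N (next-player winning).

Nim-sum: 4 XOR 4 = 0.
The nim-sum is 0, so this is a P-position: the player to move is in a losing position under optimal play.

P-position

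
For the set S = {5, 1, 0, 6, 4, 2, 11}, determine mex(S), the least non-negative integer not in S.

The values 0, 1, 2 are all present; 3 is the first non-negative integer missing from the set.

3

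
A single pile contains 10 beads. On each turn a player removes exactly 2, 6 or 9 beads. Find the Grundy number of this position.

Build the Grundy sequence with g(k) = mex{g(k−s) : s ∈ {2, 6, 9}, s ≤ k}:
g(0) = mex{} = 0
g(1) = mex{} = 0
g(2) = mex{0} = 1
g(3) = mex{0} = 1
g(4) = mex{1} = 0
g(5) = mex{1} = 0
g(6) = mex{0} = 1
g(7) = mex{0} = 1
g(8) = mex{1} = 0
g(9) = mex{0,1} = 2
g(10) = mex{0} = 1
So g(10) = 1.

1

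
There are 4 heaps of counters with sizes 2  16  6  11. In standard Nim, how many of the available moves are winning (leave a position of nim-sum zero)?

1

Compute the nim-sum pairwise:
2 ^ 16 = 18
18 ^ 6 = 20
20 ^ 11 = 31
The overall nim-sum is X = 31. A heap of size p has a winning move iff p XOR X < p (reduce it to p XOR X).
  2: 2 XOR 31 = 29 ≥ 2 — no move.
  16: 16 XOR 31 = 15 < 16 — winning move (to 15).
  6: 6 XOR 31 = 25 ≥ 6 — no move.
  11: 11 XOR 31 = 20 ≥ 11 — no move.
That gives 1 winning move.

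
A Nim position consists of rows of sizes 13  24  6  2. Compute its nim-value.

Nim-sum: 13 XOR 24 XOR 6 XOR 2 = 17.

17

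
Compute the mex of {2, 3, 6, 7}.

0

0 is not in the set, so the mex is 0.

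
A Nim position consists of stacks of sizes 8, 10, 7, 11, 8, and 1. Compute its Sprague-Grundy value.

7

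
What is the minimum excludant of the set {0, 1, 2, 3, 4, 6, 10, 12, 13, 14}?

The values 0, 1, 2, 3, 4 are all present; 5 is the first non-negative integer missing from the set.

5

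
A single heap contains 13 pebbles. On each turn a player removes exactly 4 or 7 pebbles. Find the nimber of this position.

Grundy values for subtraction set {4, 7}:
k:     0  1  2  3  4  5  6  7  8  9 10 11 12 13
g(k):  0  0  0  0  1  1  1  1  2  2  2  0  0  0
So g(13) = 0.

0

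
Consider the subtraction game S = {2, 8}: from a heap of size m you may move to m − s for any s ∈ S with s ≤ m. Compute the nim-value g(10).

0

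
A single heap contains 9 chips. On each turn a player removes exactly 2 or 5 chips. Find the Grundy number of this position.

Compute g(0), g(1), … for moves {2, 5}:
g(0) = mex{} = 0
g(1) = mex{} = 0
g(2) = mex{0} = 1
g(3) = mex{0} = 1
g(4) = mex{1} = 0
g(5) = mex{0,1} = 2
g(6) = mex{0} = 1
g(7) = mex{1,2} = 0
g(8) = mex{1} = 0
g(9) = mex{0} = 1
So g(9) = 1.

1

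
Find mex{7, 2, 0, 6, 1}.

3

The values 0, 1, 2 are all present; 3 is the first non-negative integer missing from the set.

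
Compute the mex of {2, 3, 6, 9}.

0

0 is not in the set, so the mex is 0.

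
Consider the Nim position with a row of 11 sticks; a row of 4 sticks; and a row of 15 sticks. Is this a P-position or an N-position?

P-position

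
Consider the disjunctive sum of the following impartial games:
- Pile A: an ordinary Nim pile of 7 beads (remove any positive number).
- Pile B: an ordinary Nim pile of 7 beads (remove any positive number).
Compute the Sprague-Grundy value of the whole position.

0

Pile A is a plain Nim pile of size 7, so its Grundy value is 7.
Pile B is a plain Nim pile of size 7, so its Grundy value is 7.
By the Sprague-Grundy theorem, the Grundy value of a sum of independent games is the XOR of the component values.
Combined value = 7 ⊕ 7 = 0.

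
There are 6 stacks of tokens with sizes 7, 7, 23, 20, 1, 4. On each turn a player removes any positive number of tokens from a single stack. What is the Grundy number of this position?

Nim-sum: 7 ^ 7 ^ 23 ^ 20 ^ 1 ^ 4 = 6.

6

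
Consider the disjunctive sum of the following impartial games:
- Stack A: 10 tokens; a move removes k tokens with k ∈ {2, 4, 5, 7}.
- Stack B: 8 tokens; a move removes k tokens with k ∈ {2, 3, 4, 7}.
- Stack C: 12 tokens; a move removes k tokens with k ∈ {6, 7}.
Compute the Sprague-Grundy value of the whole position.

3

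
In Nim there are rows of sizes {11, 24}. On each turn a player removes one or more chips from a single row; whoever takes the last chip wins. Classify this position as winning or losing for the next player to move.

In binary:
  01011  (11)
  11000  (24)
  -----
  10011  (19)
The nim-sum is 19 ≠ 0, so this is an N-position: the player to move can win.

Winning position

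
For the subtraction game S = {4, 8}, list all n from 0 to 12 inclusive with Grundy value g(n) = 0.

0, 1, 2, 3, 12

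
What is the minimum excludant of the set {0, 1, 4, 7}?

The values 0, 1 are all present; 2 is the first non-negative integer missing from the set.

2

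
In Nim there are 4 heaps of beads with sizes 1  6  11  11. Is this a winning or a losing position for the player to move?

Winning position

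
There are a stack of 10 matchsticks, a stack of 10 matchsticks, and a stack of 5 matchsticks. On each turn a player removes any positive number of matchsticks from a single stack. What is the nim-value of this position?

5

Compute the nim-sum pairwise:
10 ⊕ 10 = 0
0 ⊕ 5 = 5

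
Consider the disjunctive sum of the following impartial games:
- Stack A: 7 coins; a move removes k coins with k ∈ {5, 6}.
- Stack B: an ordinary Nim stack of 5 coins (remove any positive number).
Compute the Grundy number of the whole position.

4

Grundy values for stack A (subtraction set {5, 6}):
g(0) = mex{} = 0
g(1) = mex{} = 0
g(2) = mex{} = 0
g(3) = mex{} = 0
g(4) = mex{} = 0
g(5) = mex{0} = 1
g(6) = mex{0} = 1
g(7) = mex{0} = 1
So g(7) = 1.
Stack B is a plain Nim stack of size 5, so its Grundy value is 5.
The value of a disjunctive sum is the nim-sum of the parts.
Combined value = 1 XOR 5 = 4.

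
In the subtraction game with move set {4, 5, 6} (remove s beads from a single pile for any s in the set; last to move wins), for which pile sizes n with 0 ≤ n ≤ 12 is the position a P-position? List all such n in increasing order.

0, 1, 2, 3, 10, 11, 12

Compute g(0), g(1), … for moves {4, 5, 6}:
g(0) = mex{} = 0
g(1) = mex{} = 0
g(2) = mex{} = 0
g(3) = mex{} = 0
g(4) = mex{0} = 1
g(5) = mex{0} = 1
g(6) = mex{0} = 1
g(7) = mex{0} = 1
g(8) = mex{0,1} = 2
g(9) = mex{0,1} = 2
g(10) = mex{1} = 0
g(11) = mex{1} = 0
g(12) = mex{1,2} = 0
The P-positions (g = 0) in 0..12 are 0, 1, 2, 3, 10, 11, 12.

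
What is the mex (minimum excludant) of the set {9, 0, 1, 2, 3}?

4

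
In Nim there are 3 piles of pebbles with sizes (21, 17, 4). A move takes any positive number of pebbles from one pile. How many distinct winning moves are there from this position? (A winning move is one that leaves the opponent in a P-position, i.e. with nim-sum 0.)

Compute the nim-sum pairwise:
21 ^ 17 = 4
4 ^ 4 = 0
The nim-sum is already 0, so every move leaves a nonzero nim-sum — there are no winning moves.

0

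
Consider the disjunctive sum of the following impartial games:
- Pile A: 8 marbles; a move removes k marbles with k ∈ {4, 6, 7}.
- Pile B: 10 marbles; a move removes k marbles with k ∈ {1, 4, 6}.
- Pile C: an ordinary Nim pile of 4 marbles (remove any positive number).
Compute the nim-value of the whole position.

6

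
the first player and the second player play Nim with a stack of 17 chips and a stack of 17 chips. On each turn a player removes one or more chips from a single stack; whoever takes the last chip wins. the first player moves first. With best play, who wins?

the second player wins

Compute the nim-sum pairwise:
17 XOR 17 = 0
The nim-sum is 0, so this is a P-position: the player to move is in a losing position under optimal play; the first player is about to move from it and so loses — the second player wins.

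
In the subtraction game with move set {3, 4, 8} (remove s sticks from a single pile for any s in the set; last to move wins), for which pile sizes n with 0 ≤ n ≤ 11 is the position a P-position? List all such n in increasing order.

Build the Grundy sequence with g(k) = mex{g(k−s) : s ∈ {3, 4, 8}, s ≤ k}:
g(0) = mex{} = 0
g(1) = mex{} = 0
g(2) = mex{} = 0
g(3) = mex{0} = 1
g(4) = mex{0} = 1
g(5) = mex{0} = 1
g(6) = mex{0,1} = 2
g(7) = mex{1} = 0
g(8) = mex{0,1} = 2
g(9) = mex{0,1,2} = 3
g(10) = mex{0,2} = 1
g(11) = mex{0,1,2} = 3
The P-positions (g = 0) in 0..11 are 0, 1, 2, 7.

0, 1, 2, 7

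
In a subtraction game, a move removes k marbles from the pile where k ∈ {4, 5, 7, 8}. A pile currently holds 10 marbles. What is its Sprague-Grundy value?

Build the Grundy sequence with g(k) = mex{g(k−s) : s ∈ {4, 5, 7, 8}, s ≤ k}:
k:     0  1  2  3  4  5  6  7  8  9 10
g(k):  0  0  0  0  1  1  1  1  2  2  2
So g(10) = 2.

2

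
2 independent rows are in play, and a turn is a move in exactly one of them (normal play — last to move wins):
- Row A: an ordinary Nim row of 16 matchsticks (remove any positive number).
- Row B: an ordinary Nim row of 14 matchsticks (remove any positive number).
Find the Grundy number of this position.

30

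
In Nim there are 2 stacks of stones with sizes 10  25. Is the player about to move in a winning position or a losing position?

Winning position

Compute the nim-sum pairwise:
10 ^ 25 = 19
The nim-sum is 19 ≠ 0, so this is an N-position: the player to move can win.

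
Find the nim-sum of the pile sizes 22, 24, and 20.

26

Nim-sum: 22 ⊕ 24 ⊕ 20 = 26.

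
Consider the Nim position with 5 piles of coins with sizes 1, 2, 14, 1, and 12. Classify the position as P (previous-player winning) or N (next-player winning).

P-position

Write each in binary and XOR column by column:
  0001  (1)
  0010  (2)
  1110  (14)
  0001  (1)
  1100  (12)
  ----
  0000  (0)
The nim-sum is 0, so this is a P-position: the player to move is in a losing position under optimal play.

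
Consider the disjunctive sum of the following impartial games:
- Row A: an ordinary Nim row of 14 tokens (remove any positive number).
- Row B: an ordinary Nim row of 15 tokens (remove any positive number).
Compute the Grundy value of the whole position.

1

Row A is a plain Nim row of size 14, so its Grundy value is 14.
Row B is a plain Nim row of size 15, so its Grundy value is 15.
By the Sprague-Grundy theorem, the Grundy value of a sum of independent games is the XOR of the component values.
Combined value = 14 ⊕ 15 = 1.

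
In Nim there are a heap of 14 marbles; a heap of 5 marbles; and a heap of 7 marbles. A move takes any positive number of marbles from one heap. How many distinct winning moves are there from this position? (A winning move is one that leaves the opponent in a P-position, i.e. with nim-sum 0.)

1

Nim-sum: 14 ^ 5 ^ 7 = 12.
The overall nim-sum is X = 12. A heap of size p has a winning move iff p XOR X < p (reduce it to p XOR X).
  14: 14 XOR 12 = 2 < 14 — winning move (to 2).
  5: 5 XOR 12 = 9 ≥ 5 — no move.
  7: 7 XOR 12 = 11 ≥ 7 — no move.
That gives 1 winning move.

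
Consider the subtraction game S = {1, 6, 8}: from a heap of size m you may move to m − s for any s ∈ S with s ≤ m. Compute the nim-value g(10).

Grundy values for subtraction set {1, 6, 8}:
k:     0  1  2  3  4  5  6  7  8  9 10
g(k):  0  1  0  1  0  1  2  0  1  0  1
So g(10) = 1.

1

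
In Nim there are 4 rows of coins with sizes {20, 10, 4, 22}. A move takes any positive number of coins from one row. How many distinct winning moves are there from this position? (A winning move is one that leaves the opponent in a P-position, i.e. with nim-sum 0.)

Compute the nim-sum pairwise:
20 XOR 10 = 30
30 XOR 4 = 26
26 XOR 22 = 12
The overall nim-sum is X = 12. A row of size p has a winning move iff p XOR X < p (reduce it to p XOR X).
  20: 20 XOR 12 = 24 ≥ 20 — no move.
  10: 10 XOR 12 = 6 < 10 — winning move (to 6).
  4: 4 XOR 12 = 8 ≥ 4 — no move.
  22: 22 XOR 12 = 26 ≥ 22 — no move.
That gives 1 winning move.

1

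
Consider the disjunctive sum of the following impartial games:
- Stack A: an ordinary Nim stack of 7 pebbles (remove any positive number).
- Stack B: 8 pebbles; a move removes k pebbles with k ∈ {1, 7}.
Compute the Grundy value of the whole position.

Stack A is a plain Nim stack of size 7, so its Grundy value is 7.
Grundy values for stack B (subtraction set {1, 7}):
g(0) = mex{} = 0
g(1) = mex{0} = 1
g(2) = mex{1} = 0
g(3) = mex{0} = 1
g(4) = mex{1} = 0
g(5) = mex{0} = 1
g(6) = mex{1} = 0
g(7) = mex{0} = 1
g(8) = mex{1} = 0
So g(8) = 0.
The value of a disjunctive sum is the nim-sum of the parts.
Combined value = 7 XOR 0 = 7.

7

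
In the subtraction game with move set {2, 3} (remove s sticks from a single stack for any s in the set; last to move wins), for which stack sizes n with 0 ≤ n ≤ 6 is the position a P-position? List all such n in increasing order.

0, 1, 5, 6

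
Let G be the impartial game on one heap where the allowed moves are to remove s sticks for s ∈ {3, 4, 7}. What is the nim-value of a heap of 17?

2

Build the Grundy sequence with g(k) = mex{g(k−s) : s ∈ {3, 4, 7}, s ≤ k}:
k:     0  1  2  3  4  5  6  7  8  9 10 11 12 13 14 15 16 17
g(k):  0  0  0  1  1  1  2  2  2  3  0  0  0  1  1  1  2  2
So g(17) = 2.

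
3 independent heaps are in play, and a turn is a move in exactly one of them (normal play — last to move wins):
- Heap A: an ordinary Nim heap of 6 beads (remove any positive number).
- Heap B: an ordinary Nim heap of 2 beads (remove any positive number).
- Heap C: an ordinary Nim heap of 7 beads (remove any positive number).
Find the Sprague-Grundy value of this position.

3

Heap A is a plain Nim heap of size 6, so its Grundy value is 6.
Heap B is a plain Nim heap of size 2, so its Grundy value is 2.
Heap C is a plain Nim heap of size 7, so its Grundy value is 7.
By the Sprague-Grundy theorem, the Grundy value of a sum of independent games is the XOR of the component values.
Combined value = 6 ⊕ 2 ⊕ 7 = 3.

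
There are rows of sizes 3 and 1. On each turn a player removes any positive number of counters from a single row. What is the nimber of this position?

2

Compute the nim-sum pairwise:
3 XOR 1 = 2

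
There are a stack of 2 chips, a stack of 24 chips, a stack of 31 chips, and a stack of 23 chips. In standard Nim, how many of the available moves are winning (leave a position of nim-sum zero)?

Compute the nim-sum pairwise:
2 ^ 24 = 26
26 ^ 31 = 5
5 ^ 23 = 18
The overall nim-sum is X = 18. A stack of size p has a winning move iff p XOR X < p (reduce it to p XOR X).
  2: 2 XOR 18 = 16 ≥ 2 — no move.
  24: 24 XOR 18 = 10 < 24 — winning move (to 10).
  31: 31 XOR 18 = 13 < 31 — winning move (to 13).
  23: 23 XOR 18 = 5 < 23 — winning move (to 5).
That gives 3 winning moves.

3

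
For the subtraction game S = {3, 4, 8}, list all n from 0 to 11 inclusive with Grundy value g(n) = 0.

0, 1, 2, 7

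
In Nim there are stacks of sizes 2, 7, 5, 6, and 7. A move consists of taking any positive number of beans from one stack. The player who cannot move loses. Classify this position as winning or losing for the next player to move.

Compute the nim-sum pairwise:
2 ⊕ 7 = 5
5 ⊕ 5 = 0
0 ⊕ 6 = 6
6 ⊕ 7 = 1
The nim-sum is 1 ≠ 0, so this is an N-position: the player to move can win.

Winning position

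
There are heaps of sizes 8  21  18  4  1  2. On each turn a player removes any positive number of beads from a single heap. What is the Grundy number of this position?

Nim-sum: 8 ^ 21 ^ 18 ^ 4 ^ 1 ^ 2 = 8.

8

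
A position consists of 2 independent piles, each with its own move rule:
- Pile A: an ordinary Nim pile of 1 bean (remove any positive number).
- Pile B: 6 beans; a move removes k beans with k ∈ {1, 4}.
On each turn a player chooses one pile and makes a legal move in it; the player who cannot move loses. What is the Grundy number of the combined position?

0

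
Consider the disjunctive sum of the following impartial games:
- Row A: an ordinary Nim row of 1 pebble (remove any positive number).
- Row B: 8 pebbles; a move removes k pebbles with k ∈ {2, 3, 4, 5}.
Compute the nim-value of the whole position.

1

Row A is a plain Nim row of size 1, so its Grundy value is 1.
Build the Grundy sequence for row B with g(k) = mex{g(k−s) : s ∈ {2, 3, 4, 5}, s ≤ k}:
k:     0  1  2  3  4  5  6  7  8
g(k):  0  0  1  1  2  2  3  0  0
So g(8) = 0.
By the Sprague-Grundy theorem, the Grundy value of a sum of independent games is the XOR of the component values.
Combined value = 1 XOR 0 = 1.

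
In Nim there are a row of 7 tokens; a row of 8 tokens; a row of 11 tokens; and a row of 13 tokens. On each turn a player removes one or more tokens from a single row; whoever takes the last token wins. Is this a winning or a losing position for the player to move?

Winning position

Write each in binary and XOR column by column:
  0111  (7)
  1000  (8)
  1011  (11)
  1101  (13)
  ----
  1001  (9)
The nim-sum is 9 ≠ 0, so this is an N-position: the player to move can win.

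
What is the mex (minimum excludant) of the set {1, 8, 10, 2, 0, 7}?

The values 0, 1, 2 are all present; 3 is the first non-negative integer missing from the set.

3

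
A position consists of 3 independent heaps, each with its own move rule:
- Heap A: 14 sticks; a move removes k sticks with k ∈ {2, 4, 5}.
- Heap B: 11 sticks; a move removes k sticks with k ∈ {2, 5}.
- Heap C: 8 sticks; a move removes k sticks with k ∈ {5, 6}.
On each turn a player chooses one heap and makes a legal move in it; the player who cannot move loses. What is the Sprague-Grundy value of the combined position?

1

Grundy values for heap A (subtraction set {2, 4, 5}):
g(0) = mex{} = 0
g(1) = mex{} = 0
g(2) = mex{0} = 1
g(3) = mex{0} = 1
g(4) = mex{0,1} = 2
g(5) = mex{0,1} = 2
g(6) = mex{0,1,2} = 3
g(7) = mex{1,2} = 0
g(8) = mex{1,2,3} = 0
g(9) = mex{0,2} = 1
g(10) = mex{0,2,3} = 1
g(11) = mex{0,1,3} = 2
g(12) = mex{0,1} = 2
g(13) = mex{0,1,2} = 3
g(14) = mex{1,2} = 0
So g(14) = 0.
For heap B, compute g(0), g(1), … with moves {2, 5}:
g(0) = mex{} = 0
g(1) = mex{} = 0
g(2) = mex{0} = 1
g(3) = mex{0} = 1
g(4) = mex{1} = 0
g(5) = mex{0,1} = 2
g(6) = mex{0} = 1
g(7) = mex{1,2} = 0
g(8) = mex{1} = 0
g(9) = mex{0} = 1
g(10) = mex{0,2} = 1
g(11) = mex{1} = 0
So g(11) = 0.
Build the Grundy sequence for heap C with g(k) = mex{g(k−s) : s ∈ {5, 6}, s ≤ k}:
k:     0  1  2  3  4  5  6  7  8
g(k):  0  0  0  0  0  1  1  1  1
So g(8) = 1.
The value of a disjunctive sum is the nim-sum of the parts.
Combined value = 0 ⊕ 0 ⊕ 1 = 1.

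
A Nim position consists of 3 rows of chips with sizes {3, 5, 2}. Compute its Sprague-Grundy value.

Compute the nim-sum pairwise:
3 ^ 5 = 6
6 ^ 2 = 4

4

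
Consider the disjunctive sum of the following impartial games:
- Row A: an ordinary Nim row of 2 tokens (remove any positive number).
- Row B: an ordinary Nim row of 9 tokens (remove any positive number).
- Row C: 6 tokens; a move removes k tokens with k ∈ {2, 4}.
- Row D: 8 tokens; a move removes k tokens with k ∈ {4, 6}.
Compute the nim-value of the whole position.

9

Row A is a plain Nim row of size 2, so its Grundy value is 2.
Row B is a plain Nim row of size 9, so its Grundy value is 9.
For row C, compute g(0), g(1), … with moves {2, 4}:
k:     0  1  2  3  4  5  6
g(k):  0  0  1  1  2  2  0
So g(6) = 0.
Build the Grundy sequence for row D with g(k) = mex{g(k−s) : s ∈ {4, 6}, s ≤ k}:
g(0) = mex{} = 0
g(1) = mex{} = 0
g(2) = mex{} = 0
g(3) = mex{} = 0
g(4) = mex{0} = 1
g(5) = mex{0} = 1
g(6) = mex{0} = 1
g(7) = mex{0} = 1
g(8) = mex{0,1} = 2
So g(8) = 2.
By the Sprague-Grundy theorem, the Grundy value of a sum of independent games is the XOR of the component values.
Combined value = 2 XOR 9 XOR 0 XOR 2 = 9.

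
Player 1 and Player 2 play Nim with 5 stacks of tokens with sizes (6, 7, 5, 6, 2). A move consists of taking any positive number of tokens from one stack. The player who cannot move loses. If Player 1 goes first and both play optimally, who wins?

Player 2 wins

Compute the nim-sum pairwise:
6 ^ 7 = 1
1 ^ 5 = 4
4 ^ 6 = 2
2 ^ 2 = 0
The nim-sum is 0, so this is a P-position: the player to move is in a losing position under optimal play; Player 1 is about to move from it and so loses — Player 2 wins.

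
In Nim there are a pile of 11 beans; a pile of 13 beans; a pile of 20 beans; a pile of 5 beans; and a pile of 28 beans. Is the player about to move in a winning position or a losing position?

Winning position

Compute the nim-sum pairwise:
11 ^ 13 = 6
6 ^ 20 = 18
18 ^ 5 = 23
23 ^ 28 = 11
The nim-sum is 11 ≠ 0, so this is an N-position: the player to move can win.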